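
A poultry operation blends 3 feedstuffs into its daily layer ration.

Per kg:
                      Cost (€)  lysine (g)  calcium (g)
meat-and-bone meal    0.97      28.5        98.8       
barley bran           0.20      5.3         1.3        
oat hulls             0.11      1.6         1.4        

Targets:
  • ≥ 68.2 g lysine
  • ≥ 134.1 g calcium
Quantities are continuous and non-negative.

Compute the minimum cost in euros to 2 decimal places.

€2.32

This is a linear program. Let x1 = kg of meat-and-bone meal, x2 = kg of barley bran, x3 = kg of oat hulls.
Minimise 0.97x1 + 0.2x2 + 0.11x3 subject to:
  28.5x1 + 5.3x2 + 1.6x3 ≥ 68.2   (lysine)
  98.8x1 + 1.3x2 + 1.4x3 ≥ 134.1   (calcium)
  x1, x2, x3 ≥ 0.
The minimum-cost mix takes nothing from barley bran, oat hulls — only meat-and-bone meal. There the lysine constraint is tight.
So meat-and-bone meal = 2.393 kg.
Objective = 0.97·2.393 = 2.3212.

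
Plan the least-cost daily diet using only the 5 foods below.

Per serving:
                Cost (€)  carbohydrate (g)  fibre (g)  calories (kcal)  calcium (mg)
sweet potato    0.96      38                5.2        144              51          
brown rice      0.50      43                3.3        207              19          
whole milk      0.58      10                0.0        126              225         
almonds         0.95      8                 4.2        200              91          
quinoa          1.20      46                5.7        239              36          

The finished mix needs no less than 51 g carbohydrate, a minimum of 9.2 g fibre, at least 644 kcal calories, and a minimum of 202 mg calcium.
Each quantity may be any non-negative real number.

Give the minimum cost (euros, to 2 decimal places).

Let x1 = servings of sweet potato, x2 = servings of brown rice, x3 = servings of whole milk, x4 = servings of almonds, x5 = servings of quinoa.
Minimize 0.96x1 + 0.5x2 + 0.58x3 + 0.95x4 + 1.2x5 subject to:
  38x1 + 43x2 + 10x3 + 8x4 + 46x5 ≥ 51   (carbohydrate)
  5.2x1 + 3.3x2 + 4.2x4 + 5.7x5 ≥ 9.2   (fibre)
  144x1 + 207x2 + 126x3 + 200x4 + 239x5 ≥ 644   (calories)
  51x1 + 19x2 + 225x3 + 91x4 + 36x5 ≥ 202   (calcium)
  x1, x2, x3, x4, x5 ≥ 0.
The cheapest feasible vertex uses only brown rice, whole milk; sweet potato, almonds, quinoa are not used. The fibre and calcium requirements are met with equality.
Solving gives x2 = 2.788, x3 = 0.6624.
Objective = 0.5·2.788 + 0.58·0.6624 = 1.7782.

€1.78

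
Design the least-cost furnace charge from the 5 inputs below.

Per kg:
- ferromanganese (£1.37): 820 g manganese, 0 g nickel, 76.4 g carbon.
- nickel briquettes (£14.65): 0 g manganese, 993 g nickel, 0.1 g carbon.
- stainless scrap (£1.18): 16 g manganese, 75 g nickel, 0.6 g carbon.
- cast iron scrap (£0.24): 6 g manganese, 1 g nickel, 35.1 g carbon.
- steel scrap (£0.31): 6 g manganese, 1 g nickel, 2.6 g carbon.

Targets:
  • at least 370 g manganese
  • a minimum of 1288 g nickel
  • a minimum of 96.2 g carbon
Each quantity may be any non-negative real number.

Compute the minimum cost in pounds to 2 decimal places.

Treat it as an LP. Let x1 = kg of ferromanganese, x2 = kg of nickel briquettes, x3 = kg of stainless scrap, x4 = kg of cast iron scrap, x5 = kg of steel scrap.
Minimize 1.37x1 + 14.65x2 + 1.18x3 + 0.24x4 + 0.31x5 subject to:
  820x1 + 16x3 + 6x4 + 6x5 ≥ 370   (manganese)
  993x2 + 75x3 + 1x4 + 1x5 ≥ 1288   (nickel)
  76.4x1 + 0.1x2 + 0.6x3 + 35.1x4 + 2.6x5 ≥ 96.2   (carbon)
  x1, x2, x3, x4, x5 ≥ 0.
At the optimum only ferromanganese, nickel briquettes, cast iron scrap are positive (stainless scrap, steel scrap = 0). There the manganese, nickel, carbon constraints are tight.
Optimal quantities: ferromanganese = 0.4382 kg, nickel briquettes = 1.295 kg, cast iron scrap = 1.783 kg.
Hence cost = 1.37·0.4382 + 14.65·1.295 + 0.24·1.783 = £20.0000.

£20.00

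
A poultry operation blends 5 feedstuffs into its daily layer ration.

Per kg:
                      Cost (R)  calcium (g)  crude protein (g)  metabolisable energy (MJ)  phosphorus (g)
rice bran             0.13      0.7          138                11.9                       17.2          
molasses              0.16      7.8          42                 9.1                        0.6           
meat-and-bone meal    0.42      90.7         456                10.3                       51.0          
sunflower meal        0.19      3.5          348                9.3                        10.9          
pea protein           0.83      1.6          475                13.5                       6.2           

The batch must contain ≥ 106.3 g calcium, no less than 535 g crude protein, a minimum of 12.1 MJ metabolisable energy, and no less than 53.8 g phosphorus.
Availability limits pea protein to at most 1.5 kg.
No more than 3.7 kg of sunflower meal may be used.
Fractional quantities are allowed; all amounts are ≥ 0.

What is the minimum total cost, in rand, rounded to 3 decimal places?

R0.493

Let x1 = kg of rice bran, x2 = kg of molasses, x3 = kg of meat-and-bone meal, x4 = kg of sunflower meal, x5 = kg of pea protein.
Minimise 0.13x1 + 0.16x2 + 0.42x3 + 0.19x4 + 0.83x5 with:
  0.7x1 + 7.8x2 + 90.7x3 + 3.5x4 + 1.6x5 ≥ 106.3   (calcium)
  138x1 + 42x2 + 456x3 + 348x4 + 475x5 ≥ 535   (crude protein)
  11.9x1 + 9.1x2 + 10.3x3 + 9.3x4 + 13.5x5 ≥ 12.1   (metabolisable energy)
  17.2x1 + 0.6x2 + 51x3 + 10.9x4 + 6.2x5 ≥ 53.8   (phosphorus)
  x5 ≤ 1.5
  x4 ≤ 3.7
  x1, x2, x3, x4, x5 ≥ 0.
The cheapest feasible vertex uses only rice bran, meat-and-bone meal, sunflower meal; molasses, pea protein are not used. The calcium, crude protein, metabolisable energy requirements are met with equality.
That vertex is x1 = 0.001597, x3 = 1.172, x4 = 0.001075.
Hence cost = 0.13·0.001597 + 0.42·1.172 + 0.19·0.001075 = R0.49265.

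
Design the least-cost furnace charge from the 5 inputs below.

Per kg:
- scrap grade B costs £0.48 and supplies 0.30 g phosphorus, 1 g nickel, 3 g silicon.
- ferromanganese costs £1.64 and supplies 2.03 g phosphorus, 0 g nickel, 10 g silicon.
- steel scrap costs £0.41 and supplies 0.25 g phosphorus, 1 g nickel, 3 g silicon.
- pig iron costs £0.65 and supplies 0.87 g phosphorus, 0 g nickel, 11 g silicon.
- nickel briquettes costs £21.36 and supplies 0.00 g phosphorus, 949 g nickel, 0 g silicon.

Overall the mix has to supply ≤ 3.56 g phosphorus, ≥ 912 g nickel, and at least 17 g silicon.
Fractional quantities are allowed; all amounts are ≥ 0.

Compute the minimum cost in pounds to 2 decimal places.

Treat it as an LP. Let x1 = kg of scrap grade B, x2 = kg of ferromanganese, x3 = kg of steel scrap, x4 = kg of pig iron, x5 = kg of nickel briquettes.
Minimise 0.48x1 + 1.64x2 + 0.41x3 + 0.65x4 + 21.36x5 s.t.:
  0.3x1 + 2.03x2 + 0.25x3 + 0.87x4 ≤ 3.56   (phosphorus)
  1x1 + 1x3 + 949x5 ≥ 912   (nickel)
  3x1 + 10x2 + 3x3 + 11x4 ≥ 17   (silicon)
  x1, x2, x3, x4, x5 ≥ 0.
The optimal basis is {pig iron, nickel briquettes}; scrap grade B, ferromanganese, steel scrap drop out. The nickel and silicon requirements are met with equality.
That vertex is x4 = 1.545, x5 = 0.961.
Objective = 0.65·1.545 + 21.36·0.961 = 21.5312.

£21.53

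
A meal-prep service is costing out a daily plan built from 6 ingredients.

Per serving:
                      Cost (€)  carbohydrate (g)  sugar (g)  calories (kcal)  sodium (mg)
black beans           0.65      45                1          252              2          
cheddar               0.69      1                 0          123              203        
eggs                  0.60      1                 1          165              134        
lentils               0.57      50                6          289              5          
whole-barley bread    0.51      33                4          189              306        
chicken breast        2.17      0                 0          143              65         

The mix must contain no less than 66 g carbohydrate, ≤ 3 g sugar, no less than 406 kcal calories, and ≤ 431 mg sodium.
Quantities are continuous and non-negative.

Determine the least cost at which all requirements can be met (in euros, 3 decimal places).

This is a linear program. Let x1 = servings of black beans, x2 = servings of cheddar, x3 = servings of eggs, x4 = servings of lentils, x5 = servings of whole-barley bread, x6 = servings of chicken breast.
min 0.65x1 + 0.69x2 + 0.6x3 + 0.57x4 + 0.51x5 + 2.17x6 s.t.:
  45x1 + 1x2 + 1x3 + 50x4 + 33x5 ≥ 66   (carbohydrate)
  1x1 + 1x3 + 6x4 + 4x5 ≤ 3   (sugar)
  252x1 + 123x2 + 165x3 + 289x4 + 189x5 + 143x6 ≥ 406   (calories)
  2x1 + 203x2 + 134x3 + 5x4 + 306x5 + 65x6 ≤ 431   (sodium)
  x1, x2, x3, x4, x5, x6 ≥ 0.
The cheapest feasible vertex uses only black beans, lentils; cheddar, eggs, whole-barley bread, chicken breast are not used. There the sugar and calories constraints are tight.
Optimal quantities: black beans = 1.283 servings, lentils = 0.2862 servings.
Total cost: 0.65·1.283 + 0.57·0.2862 = 0.99708.

€0.997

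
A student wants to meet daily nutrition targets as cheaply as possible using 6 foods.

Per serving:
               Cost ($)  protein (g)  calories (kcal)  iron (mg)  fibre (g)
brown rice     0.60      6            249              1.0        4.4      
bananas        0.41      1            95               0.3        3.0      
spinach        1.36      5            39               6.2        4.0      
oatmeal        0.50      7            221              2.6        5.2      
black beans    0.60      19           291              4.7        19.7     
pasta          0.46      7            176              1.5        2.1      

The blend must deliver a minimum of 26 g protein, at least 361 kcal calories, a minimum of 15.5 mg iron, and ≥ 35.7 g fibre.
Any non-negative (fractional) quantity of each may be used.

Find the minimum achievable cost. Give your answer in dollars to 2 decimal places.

$1.98

Let x1 = servings of brown rice, x2 = servings of bananas, x3 = servings of spinach, x4 = servings of oatmeal, x5 = servings of black beans, x6 = servings of pasta.
min 0.6x1 + 0.41x2 + 1.36x3 + 0.5x4 + 0.6x5 + 0.46x6 with:
  6x1 + 1x2 + 5x3 + 7x4 + 19x5 + 7x6 ≥ 26   (protein)
  249x1 + 95x2 + 39x3 + 221x4 + 291x5 + 176x6 ≥ 361   (calories)
  1x1 + 0.3x2 + 6.2x3 + 2.6x4 + 4.7x5 + 1.5x6 ≥ 15.5   (iron)
  4.4x1 + 3x2 + 4x3 + 5.2x4 + 19.7x5 + 2.1x6 ≥ 35.7   (fibre)
  x1, x2, x3, x4, x5, x6 ≥ 0.
At the optimum only black beans is positive (brown rice, bananas, spinach, oatmeal, pasta = 0). There the iron constraint is tight.
That vertex is x5 = 3.298.
Cost = 0.6·3.298 = 1.9788.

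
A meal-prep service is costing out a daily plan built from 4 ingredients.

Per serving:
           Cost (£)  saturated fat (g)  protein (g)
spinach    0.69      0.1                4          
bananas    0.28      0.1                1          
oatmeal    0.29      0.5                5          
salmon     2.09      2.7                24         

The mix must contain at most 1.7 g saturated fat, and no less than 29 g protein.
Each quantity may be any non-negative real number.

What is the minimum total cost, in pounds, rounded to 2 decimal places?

Let x1 = servings of spinach, x2 = servings of bananas, x3 = servings of oatmeal, x4 = servings of salmon.
min 0.69x1 + 0.28x2 + 0.29x3 + 2.09x4 s.t.:
  0.1x1 + 0.1x2 + 0.5x3 + 2.7x4 ≤ 1.7   (saturated fat)
  4x1 + 1x2 + 5x3 + 24x4 ≥ 29   (protein)
  x1, x2, x3, x4 ≥ 0.
At the optimum only spinach, oatmeal are positive (bananas, salmon = 0). The saturated fat and protein requirements are met with equality.
Optimal quantities: spinach = 4 servings, oatmeal = 2.6 servings.
Hence cost = 0.69·4 + 0.29·2.6 = £3.5140.

£3.51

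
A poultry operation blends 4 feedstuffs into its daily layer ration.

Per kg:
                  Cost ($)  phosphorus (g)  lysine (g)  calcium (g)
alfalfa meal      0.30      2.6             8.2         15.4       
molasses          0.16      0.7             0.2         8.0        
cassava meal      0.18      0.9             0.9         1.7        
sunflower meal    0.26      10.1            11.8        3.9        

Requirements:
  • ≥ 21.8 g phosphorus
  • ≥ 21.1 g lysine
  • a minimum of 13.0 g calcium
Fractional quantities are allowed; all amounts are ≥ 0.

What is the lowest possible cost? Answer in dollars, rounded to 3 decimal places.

$0.635

Treat it as an LP. Let x1 = kg of alfalfa meal, x2 = kg of molasses, x3 = kg of cassava meal, x4 = kg of sunflower meal.
Minimise 0.3x1 + 0.16x2 + 0.18x3 + 0.26x4 subject to:
  2.6x1 + 0.7x2 + 0.9x3 + 10.1x4 ≥ 21.8   (phosphorus)
  8.2x1 + 0.2x2 + 0.9x3 + 11.8x4 ≥ 21.1   (lysine)
  15.4x1 + 8x2 + 1.7x3 + 3.9x4 ≥ 13   (calcium)
  x1, x2, x3, x4 ≥ 0.
The cheapest feasible vertex uses only alfalfa meal, sunflower meal; molasses, cassava meal are not used. Binding constraints: phosphorus and calcium.
So alfalfa meal = 0.3183 kg, sunflower meal = 2.076 kg.
Total cost: 0.3·0.3183 + 0.26·2.076 = 0.63525.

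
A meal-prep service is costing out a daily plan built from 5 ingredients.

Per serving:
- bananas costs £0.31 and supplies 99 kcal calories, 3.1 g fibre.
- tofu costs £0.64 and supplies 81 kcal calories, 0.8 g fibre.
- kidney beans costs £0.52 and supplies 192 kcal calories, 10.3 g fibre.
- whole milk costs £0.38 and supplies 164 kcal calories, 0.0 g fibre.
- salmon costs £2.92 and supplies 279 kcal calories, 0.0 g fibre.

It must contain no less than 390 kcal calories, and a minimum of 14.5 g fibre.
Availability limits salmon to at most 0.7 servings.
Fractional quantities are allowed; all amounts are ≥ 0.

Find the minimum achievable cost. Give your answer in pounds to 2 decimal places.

Treat it as an LP. Let x1 = servings of bananas, x2 = servings of tofu, x3 = servings of kidney beans, x4 = servings of whole milk, x5 = servings of salmon.
min 0.31x1 + 0.64x2 + 0.52x3 + 0.38x4 + 2.92x5 subject to:
  99x1 + 81x2 + 192x3 + 164x4 + 279x5 ≥ 390   (calories)
  3.1x1 + 0.8x2 + 10.3x3 ≥ 14.5   (fibre)
  x5 ≤ 0.7
  x1, x2, x3, x4, x5 ≥ 0.
The optimal basis is {kidney beans, whole milk}; bananas, tofu, salmon drop out. There the calories and fibre constraints are tight.
Solving gives x3 = 1.408, x4 = 0.7299.
Total cost: 0.52·1.408 + 0.38·0.7299 = 1.0095.

£1.01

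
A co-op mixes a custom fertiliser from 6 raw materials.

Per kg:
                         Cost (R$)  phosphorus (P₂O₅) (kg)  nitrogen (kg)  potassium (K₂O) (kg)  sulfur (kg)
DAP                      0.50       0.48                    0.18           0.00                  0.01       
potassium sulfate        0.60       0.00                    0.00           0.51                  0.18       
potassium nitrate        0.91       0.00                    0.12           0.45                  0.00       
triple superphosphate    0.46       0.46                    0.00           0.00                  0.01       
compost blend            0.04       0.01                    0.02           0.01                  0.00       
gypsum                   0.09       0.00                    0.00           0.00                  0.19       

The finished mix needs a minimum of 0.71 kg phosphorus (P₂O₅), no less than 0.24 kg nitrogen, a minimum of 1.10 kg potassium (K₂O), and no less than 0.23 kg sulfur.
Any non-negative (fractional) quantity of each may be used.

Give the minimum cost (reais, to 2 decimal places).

Set it up as a linear program. Let x1 = kg of DAP, x2 = kg of potassium sulfate, x3 = kg of potassium nitrate, x4 = kg of triple superphosphate, x5 = kg of compost blend, x6 = kg of gypsum.
Minimize 0.5x1 + 0.6x2 + 0.91x3 + 0.46x4 + 0.04x5 + 0.09x6 s.t.:
  0.48x1 + 0.46x4 + 0.01x5 ≥ 0.71   (phosphorus (P₂O₅))
  0.18x1 + 0.12x3 + 0.02x5 ≥ 0.24   (nitrogen)
  0.51x2 + 0.45x3 + 0.01x5 ≥ 1.1   (potassium (K₂O))
  0.01x1 + 0.18x2 + 0.01x4 + 0.19x6 ≥ 0.23   (sulfur)
  x1, x2, x3, x4, x5, x6 ≥ 0.
The optimal basis is {DAP, potassium sulfate, triple superphosphate}; potassium nitrate, compost blend, gypsum drop out. Binding constraints: phosphorus (P₂O₅), nitrogen, potassium (K₂O).
Solving gives x1 = 1.333, x2 = 2.157, x4 = 0.1522.
Hence cost = 0.5·1.333 + 0.6·2.157 + 0.46·0.1522 = R$2.0307.

R$2.03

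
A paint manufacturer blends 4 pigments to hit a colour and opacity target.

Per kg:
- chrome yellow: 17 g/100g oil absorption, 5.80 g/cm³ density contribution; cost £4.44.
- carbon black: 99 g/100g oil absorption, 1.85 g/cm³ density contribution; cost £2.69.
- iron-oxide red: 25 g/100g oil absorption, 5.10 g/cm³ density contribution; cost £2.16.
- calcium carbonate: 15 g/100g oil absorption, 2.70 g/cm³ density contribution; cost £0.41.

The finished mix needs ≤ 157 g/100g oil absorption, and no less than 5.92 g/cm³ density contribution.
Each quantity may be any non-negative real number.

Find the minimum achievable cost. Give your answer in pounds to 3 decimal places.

Set it up as a linear program. Let x1 = kg of chrome yellow, x2 = kg of carbon black, x3 = kg of iron-oxide red, x4 = kg of calcium carbonate.
min 4.44x1 + 2.69x2 + 2.16x3 + 0.41x4 with:
  17x1 + 99x2 + 25x3 + 15x4 ≤ 157   (oil absorption)
  5.8x1 + 1.85x2 + 5.1x3 + 2.7x4 ≥ 5.92   (density contribution)
  x1, x2, x3, x4 ≥ 0.
At the optimum only calcium carbonate is positive (chrome yellow, carbon black, iron-oxide red = 0). There the density contribution constraint is tight.
That vertex is x4 = 2.193.
Cost = 0.41·2.193 = 0.89913.

£0.899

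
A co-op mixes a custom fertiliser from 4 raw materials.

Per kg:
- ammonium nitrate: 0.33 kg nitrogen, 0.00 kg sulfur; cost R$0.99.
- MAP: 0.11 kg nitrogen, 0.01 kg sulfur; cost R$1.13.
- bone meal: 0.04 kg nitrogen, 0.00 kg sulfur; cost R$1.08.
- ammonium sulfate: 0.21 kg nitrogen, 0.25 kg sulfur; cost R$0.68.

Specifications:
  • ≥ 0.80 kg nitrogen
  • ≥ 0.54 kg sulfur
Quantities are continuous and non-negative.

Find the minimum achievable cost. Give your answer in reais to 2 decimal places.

Let x1 = kg of ammonium nitrate, x2 = kg of MAP, x3 = kg of bone meal, x4 = kg of ammonium sulfate.
min 0.99x1 + 1.13x2 + 1.08x3 + 0.68x4 s.t.:
  0.33x1 + 0.11x2 + 0.04x3 + 0.21x4 ≥ 0.8   (nitrogen)
  0.01x2 + 0.25x4 ≥ 0.54   (sulfur)
  x1, x2, x3, x4 ≥ 0.
The optimal basis is {ammonium nitrate, ammonium sulfate}; MAP, bone meal drop out. There the nitrogen and sulfur constraints are tight.
That vertex is x1 = 1.05, x4 = 2.16.
Cost = 0.99·1.05 + 0.68·2.16 = 2.5083.

R$2.51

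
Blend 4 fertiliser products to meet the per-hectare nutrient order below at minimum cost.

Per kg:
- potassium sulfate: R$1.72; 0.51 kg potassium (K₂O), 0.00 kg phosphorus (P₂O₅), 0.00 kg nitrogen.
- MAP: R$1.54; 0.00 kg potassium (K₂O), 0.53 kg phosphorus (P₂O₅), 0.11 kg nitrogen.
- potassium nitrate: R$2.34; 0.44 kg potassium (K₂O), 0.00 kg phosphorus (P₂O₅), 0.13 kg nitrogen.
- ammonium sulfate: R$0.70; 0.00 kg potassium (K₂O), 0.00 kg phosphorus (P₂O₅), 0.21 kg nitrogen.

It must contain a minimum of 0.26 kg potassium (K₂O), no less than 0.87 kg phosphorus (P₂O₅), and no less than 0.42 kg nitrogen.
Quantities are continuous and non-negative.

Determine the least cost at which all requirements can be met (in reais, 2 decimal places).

R$4.20

Treat it as an LP. Let x1 = kg of potassium sulfate, x2 = kg of MAP, x3 = kg of potassium nitrate, x4 = kg of ammonium sulfate.
Minimise 1.72x1 + 1.54x2 + 2.34x3 + 0.7x4 with:
  0.51x1 + 0.44x3 ≥ 0.26   (potassium (K₂O))
  0.53x2 ≥ 0.87   (phosphorus (P₂O₅))
  0.11x2 + 0.13x3 + 0.21x4 ≥ 0.42   (nitrogen)
  x1, x2, x3, x4 ≥ 0.
At the optimum only potassium sulfate, MAP, ammonium sulfate are positive (potassium nitrate = 0). The potassium (K₂O), phosphorus (P₂O₅), nitrogen requirements are met with equality.
So potassium sulfate = 0.5098 kg, MAP = 1.642 kg, ammonium sulfate = 1.14 kg.
Hence cost = 1.72·0.5098 + 1.54·1.642 + 0.7·1.14 = R$4.2035.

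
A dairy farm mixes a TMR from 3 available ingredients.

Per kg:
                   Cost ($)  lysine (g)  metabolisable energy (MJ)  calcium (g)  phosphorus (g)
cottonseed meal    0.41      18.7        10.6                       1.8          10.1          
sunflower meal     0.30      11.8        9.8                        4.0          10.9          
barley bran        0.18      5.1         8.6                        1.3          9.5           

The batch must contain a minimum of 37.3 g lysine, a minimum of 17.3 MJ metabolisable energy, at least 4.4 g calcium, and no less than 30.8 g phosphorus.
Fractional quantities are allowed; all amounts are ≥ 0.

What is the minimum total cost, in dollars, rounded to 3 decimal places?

This is a linear program. Let x1 = kg of cottonseed meal, x2 = kg of sunflower meal, x3 = kg of barley bran.
Minimise 0.41x1 + 0.3x2 + 0.18x3 with:
  18.7x1 + 11.8x2 + 5.1x3 ≥ 37.3   (lysine)
  10.6x1 + 9.8x2 + 8.6x3 ≥ 17.3   (metabolisable energy)
  1.8x1 + 4x2 + 1.3x3 ≥ 4.4   (calcium)
  10.1x1 + 10.9x2 + 9.5x3 ≥ 30.8   (phosphorus)
  x1, x2, x3 ≥ 0.
At the optimum only cottonseed meal, sunflower meal are positive (barley bran = 0). Binding constraints: lysine and phosphorus.
Optimal quantities: cottonseed meal = 0.5095 kg, sunflower meal = 2.354 kg.
Objective = 0.41·0.5095 + 0.3·2.354 = 0.91510.

$0.915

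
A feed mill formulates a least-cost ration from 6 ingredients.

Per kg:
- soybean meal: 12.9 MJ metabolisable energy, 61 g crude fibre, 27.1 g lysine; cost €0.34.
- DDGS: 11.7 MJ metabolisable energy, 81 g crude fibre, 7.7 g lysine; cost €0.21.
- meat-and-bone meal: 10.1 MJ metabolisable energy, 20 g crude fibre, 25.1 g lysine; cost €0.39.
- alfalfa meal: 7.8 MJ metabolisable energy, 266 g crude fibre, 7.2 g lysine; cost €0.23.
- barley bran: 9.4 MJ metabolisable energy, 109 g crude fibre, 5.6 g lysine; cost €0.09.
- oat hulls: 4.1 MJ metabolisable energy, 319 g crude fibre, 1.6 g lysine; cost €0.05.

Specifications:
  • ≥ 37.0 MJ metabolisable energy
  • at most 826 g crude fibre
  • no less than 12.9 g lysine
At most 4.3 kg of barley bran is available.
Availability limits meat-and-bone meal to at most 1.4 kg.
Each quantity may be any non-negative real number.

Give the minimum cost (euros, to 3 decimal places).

This is a linear program. Let x1 = kg of soybean meal, x2 = kg of DDGS, x3 = kg of meat-and-bone meal, x4 = kg of alfalfa meal, x5 = kg of barley bran, x6 = kg of oat hulls.
Minimize 0.34x1 + 0.21x2 + 0.39x3 + 0.23x4 + 0.09x5 + 0.05x6 subject to:
  12.9x1 + 11.7x2 + 10.1x3 + 7.8x4 + 9.4x5 + 4.1x6 ≥ 37   (metabolisable energy)
  61x1 + 81x2 + 20x3 + 266x4 + 109x5 + 319x6 ≤ 826   (crude fibre)
  27.1x1 + 7.7x2 + 25.1x3 + 7.2x4 + 5.6x5 + 1.6x6 ≥ 12.9   (lysine)
  x5 ≤ 4.3
  x3 ≤ 1.4
  x1, x2, x3, x4, x5, x6 ≥ 0.
The optimal basis is {barley bran}; soybean meal, DDGS, meat-and-bone meal, alfalfa meal, oat hulls drop out. Binding constraint: metabolisable energy.
That vertex is x5 = 3.936.
Total cost: 0.09·3.936 = 0.35424.

€0.354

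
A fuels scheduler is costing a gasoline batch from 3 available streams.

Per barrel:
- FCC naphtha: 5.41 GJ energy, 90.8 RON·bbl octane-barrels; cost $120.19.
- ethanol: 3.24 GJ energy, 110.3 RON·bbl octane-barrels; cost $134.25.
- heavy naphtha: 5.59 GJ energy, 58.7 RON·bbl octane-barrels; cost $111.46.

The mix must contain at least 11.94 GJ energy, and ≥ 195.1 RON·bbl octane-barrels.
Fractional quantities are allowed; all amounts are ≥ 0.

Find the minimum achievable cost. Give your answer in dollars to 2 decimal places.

$263.34

Let x1 = barrels of FCC naphtha, x2 = barrels of ethanol, x3 = barrels of heavy naphtha.
Minimise 120.19x1 + 134.25x2 + 111.46x3 subject to:
  5.41x1 + 3.24x2 + 5.59x3 ≥ 11.94   (energy)
  90.8x1 + 110.3x2 + 58.7x3 ≥ 195.1   (octane-barrels)
  x1, x2, x3 ≥ 0.
The optimal basis is {FCC naphtha, heavy naphtha}; ethanol drops out. Binding constraints: energy and octane-barrels.
So FCC naphtha = 2.05116 barrels, heavy naphtha = 0.150843 barrels.
Total cost: 120.19·2.05116 + 111.46·0.150843 = 263.3419.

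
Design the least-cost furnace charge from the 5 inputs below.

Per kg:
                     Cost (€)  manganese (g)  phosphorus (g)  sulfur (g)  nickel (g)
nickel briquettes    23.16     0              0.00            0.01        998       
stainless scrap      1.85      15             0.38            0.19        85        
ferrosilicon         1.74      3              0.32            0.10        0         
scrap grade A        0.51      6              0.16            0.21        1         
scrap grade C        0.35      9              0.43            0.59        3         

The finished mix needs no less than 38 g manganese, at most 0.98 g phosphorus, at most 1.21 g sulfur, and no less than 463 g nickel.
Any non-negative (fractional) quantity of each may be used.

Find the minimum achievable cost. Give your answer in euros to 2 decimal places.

€10.43

Let x1 = kg of nickel briquettes, x2 = kg of stainless scrap, x3 = kg of ferrosilicon, x4 = kg of scrap grade A, x5 = kg of scrap grade C.
min 23.16x1 + 1.85x2 + 1.74x3 + 0.51x4 + 0.35x5 s.t.:
  15x2 + 3x3 + 6x4 + 9x5 ≥ 38   (manganese)
  0.38x2 + 0.32x3 + 0.16x4 + 0.43x5 ≤ 0.98   (phosphorus)
  0.01x1 + 0.19x2 + 0.1x3 + 0.21x4 + 0.59x5 ≤ 1.21   (sulfur)
  998x1 + 85x2 + 1x4 + 3x5 ≥ 463   (nickel)
  x1, x2, x3, x4, x5 ≥ 0.
At the optimum only nickel briquettes, stainless scrap are positive (ferrosilicon, scrap grade A, scrap grade C = 0). There the phosphorus and nickel constraints are tight.
So nickel briquettes = 0.2443 kg, stainless scrap = 2.579 kg.
Cost = 23.16·0.2443 + 1.85·2.579 = 10.4291.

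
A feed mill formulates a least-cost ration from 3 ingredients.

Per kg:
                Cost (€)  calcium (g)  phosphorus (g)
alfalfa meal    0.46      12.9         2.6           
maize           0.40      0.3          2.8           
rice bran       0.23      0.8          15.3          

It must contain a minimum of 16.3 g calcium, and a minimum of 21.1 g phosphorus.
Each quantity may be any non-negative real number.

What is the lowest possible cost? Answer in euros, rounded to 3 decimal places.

€0.818

Treat it as an LP. Let x1 = kg of alfalfa meal, x2 = kg of maize, x3 = kg of rice bran.
min 0.46x1 + 0.4x2 + 0.23x3 with:
  12.9x1 + 0.3x2 + 0.8x3 ≥ 16.3   (calcium)
  2.6x1 + 2.8x2 + 15.3x3 ≥ 21.1   (phosphorus)
  x1, x2, x3 ≥ 0.
The cheapest feasible vertex uses only alfalfa meal, rice bran; maize is not used. Binding constraints: calcium and phosphorus.
So alfalfa meal = 1.1906 kg, rice bran = 1.1768 kg.
Hence cost = 0.46·1.1906 + 0.23·1.1768 = €0.81834.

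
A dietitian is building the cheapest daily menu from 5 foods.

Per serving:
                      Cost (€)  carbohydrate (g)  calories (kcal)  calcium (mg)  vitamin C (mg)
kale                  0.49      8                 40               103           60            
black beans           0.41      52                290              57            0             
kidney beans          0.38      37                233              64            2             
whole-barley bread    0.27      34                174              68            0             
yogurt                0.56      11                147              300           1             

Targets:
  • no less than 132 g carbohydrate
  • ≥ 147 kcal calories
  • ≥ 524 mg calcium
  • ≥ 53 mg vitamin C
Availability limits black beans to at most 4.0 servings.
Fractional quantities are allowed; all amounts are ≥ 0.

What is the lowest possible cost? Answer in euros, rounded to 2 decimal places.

€1.73

Set it up as a linear program. Let x1 = servings of kale, x2 = servings of black beans, x3 = servings of kidney beans, x4 = servings of whole-barley bread, x5 = servings of yogurt.
Minimise 0.49x1 + 0.41x2 + 0.38x3 + 0.27x4 + 0.56x5 s.t.:
  8x1 + 52x2 + 37x3 + 34x4 + 11x5 ≥ 132   (carbohydrate)
  40x1 + 290x2 + 233x3 + 174x4 + 147x5 ≥ 147   (calories)
  103x1 + 57x2 + 64x3 + 68x4 + 300x5 ≥ 524   (calcium)
  60x1 + 2x3 + 1x5 ≥ 53   (vitamin C)
  x2 ≤ 4
  x1, x2, x3, x4, x5 ≥ 0.
The optimal basis is {kale, whole-barley bread, yogurt}; black beans, kidney beans drop out. There the carbohydrate, calcium, vitamin C constraints are tight.
Optimal quantities: kale = 0.8723 servings, whole-barley bread = 3.463 servings, yogurt = 0.6623 servings.
Objective = 0.49·0.8723 + 0.27·3.463 + 0.56·0.6623 = 1.7333.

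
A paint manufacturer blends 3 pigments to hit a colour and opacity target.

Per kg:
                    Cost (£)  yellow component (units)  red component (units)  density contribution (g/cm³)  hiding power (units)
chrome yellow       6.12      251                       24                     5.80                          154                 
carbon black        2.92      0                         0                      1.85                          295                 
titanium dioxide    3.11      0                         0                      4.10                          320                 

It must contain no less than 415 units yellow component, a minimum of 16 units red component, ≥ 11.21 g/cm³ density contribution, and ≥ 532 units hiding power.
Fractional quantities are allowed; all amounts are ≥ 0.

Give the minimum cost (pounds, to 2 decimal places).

This is a linear program. Let x1 = kg of chrome yellow, x2 = kg of carbon black, x3 = kg of titanium dioxide.
Minimize 6.12x1 + 2.92x2 + 3.11x3 subject to:
  251x1 ≥ 415   (yellow component)
  24x1 ≥ 16   (red component)
  5.8x1 + 1.85x2 + 4.1x3 ≥ 11.21   (density contribution)
  154x1 + 295x2 + 320x3 ≥ 532   (hiding power)
  x1, x2, x3 ≥ 0.
The minimum-cost mix takes nothing from carbon black — only chrome yellow, titanium dioxide. There the yellow component and hiding power constraints are tight.
That vertex is x1 = 1.653, x3 = 0.8668.
Total cost: 6.12·1.653 + 3.11·0.8668 = 12.8121.

£12.81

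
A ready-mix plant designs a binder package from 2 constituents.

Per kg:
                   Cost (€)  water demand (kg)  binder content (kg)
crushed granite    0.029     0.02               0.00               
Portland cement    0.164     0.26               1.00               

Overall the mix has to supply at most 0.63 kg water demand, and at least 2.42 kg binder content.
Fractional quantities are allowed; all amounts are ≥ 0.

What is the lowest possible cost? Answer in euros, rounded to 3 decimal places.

Let x1 = kg of crushed granite, x2 = kg of Portland cement.
Minimise 0.029x1 + 0.164x2 s.t.:
  0.02x1 + 0.26x2 ≤ 0.63   (water demand)
  1x2 ≥ 2.42   (binder content)
  x1, x2 ≥ 0.
The minimum-cost mix takes nothing from crushed granite — only Portland cement. The binder content requirement is met with equality.
So Portland cement = 2.42 kg.
Total cost: 0.164·2.42 = 0.39688.

€0.397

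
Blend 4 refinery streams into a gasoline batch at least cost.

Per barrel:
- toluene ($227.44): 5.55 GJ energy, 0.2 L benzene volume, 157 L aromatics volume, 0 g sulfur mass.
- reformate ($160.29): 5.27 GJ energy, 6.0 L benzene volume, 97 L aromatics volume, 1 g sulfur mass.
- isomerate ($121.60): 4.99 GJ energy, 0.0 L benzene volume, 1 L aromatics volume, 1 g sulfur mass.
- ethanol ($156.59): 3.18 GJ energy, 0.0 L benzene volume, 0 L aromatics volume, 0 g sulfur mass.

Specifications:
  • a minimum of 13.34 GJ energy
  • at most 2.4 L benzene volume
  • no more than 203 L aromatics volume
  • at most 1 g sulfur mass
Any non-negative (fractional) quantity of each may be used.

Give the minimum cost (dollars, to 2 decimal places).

$473.78

Let x1 = barrels of toluene, x2 = barrels of reformate, x3 = barrels of isomerate, x4 = barrels of ethanol.
min 227.44x1 + 160.29x2 + 121.6x3 + 156.59x4 s.t.:
  5.55x1 + 5.27x2 + 4.99x3 + 3.18x4 ≥ 13.34   (energy)
  0.2x1 + 6x2 ≤ 2.4   (benzene volume)
  157x1 + 97x2 + 1x3 ≤ 203   (aromatics volume)
  1x2 + 1x3 ≤ 1   (sulfur mass)
  x1, x2, x3, x4 ≥ 0.
At the optimum only toluene, isomerate, ethanol are positive (reformate = 0). There the energy, aromatics volume, sulfur mass constraints are tight.
So toluene = 1.286624 barrels, isomerate = 1 barrel, ethanol = 0.3802628 barrels.
Cost = 227.44·1.286624 + 121.6·1 + 156.59·0.3802628 = 473.7751.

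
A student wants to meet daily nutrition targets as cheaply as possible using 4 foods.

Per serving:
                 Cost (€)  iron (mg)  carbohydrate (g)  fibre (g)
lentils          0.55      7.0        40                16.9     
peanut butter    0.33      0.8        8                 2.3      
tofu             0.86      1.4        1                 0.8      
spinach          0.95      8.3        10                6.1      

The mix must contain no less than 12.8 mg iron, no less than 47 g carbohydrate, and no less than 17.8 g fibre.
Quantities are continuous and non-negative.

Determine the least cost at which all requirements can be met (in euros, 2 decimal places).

Let x1 = servings of lentils, x2 = servings of peanut butter, x3 = servings of tofu, x4 = servings of spinach.
Minimize 0.55x1 + 0.33x2 + 0.86x3 + 0.95x4 subject to:
  7x1 + 0.8x2 + 1.4x3 + 8.3x4 ≥ 12.8   (iron)
  40x1 + 8x2 + 1x3 + 10x4 ≥ 47   (carbohydrate)
  16.9x1 + 2.3x2 + 0.8x3 + 6.1x4 ≥ 17.8   (fibre)
  x1, x2, x3, x4 ≥ 0.
The optimal basis is {lentils}; peanut butter, tofu, spinach drop out. There the iron constraint is tight.
Solving gives x1 = 1.829.
Hence cost = 0.55·1.829 = €1.0060.

€1.01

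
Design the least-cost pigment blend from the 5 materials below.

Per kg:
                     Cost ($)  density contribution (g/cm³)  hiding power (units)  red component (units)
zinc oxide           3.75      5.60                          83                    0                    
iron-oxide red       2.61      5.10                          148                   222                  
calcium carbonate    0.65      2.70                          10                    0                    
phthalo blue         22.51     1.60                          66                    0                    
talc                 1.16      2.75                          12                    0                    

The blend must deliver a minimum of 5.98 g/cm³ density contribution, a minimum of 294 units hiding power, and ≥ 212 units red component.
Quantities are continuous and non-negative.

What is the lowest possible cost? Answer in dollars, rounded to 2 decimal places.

Treat it as an LP. Let x1 = kg of zinc oxide, x2 = kg of iron-oxide red, x3 = kg of calcium carbonate, x4 = kg of phthalo blue, x5 = kg of talc.
min 3.75x1 + 2.61x2 + 0.65x3 + 22.51x4 + 1.16x5 subject to:
  5.6x1 + 5.1x2 + 2.7x3 + 1.6x4 + 2.75x5 ≥ 5.98   (density contribution)
  83x1 + 148x2 + 10x3 + 66x4 + 12x5 ≥ 294   (hiding power)
  222x2 ≥ 212   (red component)
  x1, x2, x3, x4, x5 ≥ 0.
At the optimum only iron-oxide red is positive (zinc oxide, calcium carbonate, phthalo blue, talc = 0). The hiding power requirement is met with equality.
Solving gives x2 = 1.986.
Cost = 2.61·1.986 = 5.1835.

$5.18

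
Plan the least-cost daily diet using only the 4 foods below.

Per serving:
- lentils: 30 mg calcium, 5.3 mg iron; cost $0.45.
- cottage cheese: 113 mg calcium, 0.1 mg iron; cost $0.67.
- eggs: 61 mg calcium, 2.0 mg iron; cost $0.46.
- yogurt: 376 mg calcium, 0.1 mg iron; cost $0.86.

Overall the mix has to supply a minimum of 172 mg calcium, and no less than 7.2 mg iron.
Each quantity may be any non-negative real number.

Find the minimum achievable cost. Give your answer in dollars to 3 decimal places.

This is a linear program. Let x1 = servings of lentils, x2 = servings of cottage cheese, x3 = servings of eggs, x4 = servings of yogurt.
Minimise 0.45x1 + 0.67x2 + 0.46x3 + 0.86x4 s.t.:
  30x1 + 113x2 + 61x3 + 376x4 ≥ 172   (calcium)
  5.3x1 + 0.1x2 + 2x3 + 0.1x4 ≥ 7.2   (iron)
  x1, x2, x3, x4 ≥ 0.
The optimal basis is {lentils, yogurt}; cottage cheese, eggs drop out. Binding constraints: calcium and iron.
Optimal quantities: lentils = 1.352 servings, yogurt = 0.3496 servings.
Total cost: 0.45·1.352 + 0.86·0.3496 = 0.90906.

$0.909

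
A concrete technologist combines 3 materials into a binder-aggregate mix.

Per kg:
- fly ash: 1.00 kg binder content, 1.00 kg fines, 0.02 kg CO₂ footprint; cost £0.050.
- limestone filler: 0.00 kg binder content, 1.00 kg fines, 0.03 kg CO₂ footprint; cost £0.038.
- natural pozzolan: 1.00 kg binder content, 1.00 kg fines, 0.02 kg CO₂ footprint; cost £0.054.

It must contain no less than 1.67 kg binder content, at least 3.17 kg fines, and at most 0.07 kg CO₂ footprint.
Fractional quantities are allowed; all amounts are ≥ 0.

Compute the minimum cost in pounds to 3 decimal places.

£0.151

Let x1 = kg of fly ash, x2 = kg of limestone filler, x3 = kg of natural pozzolan.
Minimize 0.05x1 + 0.038x2 + 0.054x3 with:
  1x1 + 1x3 ≥ 1.67   (binder content)
  1x1 + 1x2 + 1x3 ≥ 3.17   (fines)
  0.02x1 + 0.03x2 + 0.02x3 ≤ 0.07   (CO₂ footprint)
  x1, x2, x3 ≥ 0.
At the optimum only fly ash, limestone filler are positive (natural pozzolan = 0). There the fines and CO₂ footprint constraints are tight.
Solving gives x1 = 2.51, x2 = 0.66.
Cost = 0.05·2.51 + 0.038·0.66 = 0.15058.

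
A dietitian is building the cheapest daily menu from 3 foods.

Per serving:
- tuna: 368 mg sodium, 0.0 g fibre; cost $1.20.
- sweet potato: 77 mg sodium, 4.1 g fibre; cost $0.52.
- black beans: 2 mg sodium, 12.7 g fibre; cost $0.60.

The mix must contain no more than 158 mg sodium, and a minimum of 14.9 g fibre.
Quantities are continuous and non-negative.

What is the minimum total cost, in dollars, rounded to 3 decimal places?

$0.704

Let x1 = servings of tuna, x2 = servings of sweet potato, x3 = servings of black beans.
Minimise 1.2x1 + 0.52x2 + 0.6x3 s.t.:
  368x1 + 77x2 + 2x3 ≤ 158   (sodium)
  4.1x2 + 12.7x3 ≥ 14.9   (fibre)
  x1, x2, x3 ≥ 0.
The minimum-cost mix takes nothing from tuna, sweet potato — only black beans. Binding constraint: fibre.
Solving gives x3 = 1.173.
Cost = 0.6·1.173 = 0.70380.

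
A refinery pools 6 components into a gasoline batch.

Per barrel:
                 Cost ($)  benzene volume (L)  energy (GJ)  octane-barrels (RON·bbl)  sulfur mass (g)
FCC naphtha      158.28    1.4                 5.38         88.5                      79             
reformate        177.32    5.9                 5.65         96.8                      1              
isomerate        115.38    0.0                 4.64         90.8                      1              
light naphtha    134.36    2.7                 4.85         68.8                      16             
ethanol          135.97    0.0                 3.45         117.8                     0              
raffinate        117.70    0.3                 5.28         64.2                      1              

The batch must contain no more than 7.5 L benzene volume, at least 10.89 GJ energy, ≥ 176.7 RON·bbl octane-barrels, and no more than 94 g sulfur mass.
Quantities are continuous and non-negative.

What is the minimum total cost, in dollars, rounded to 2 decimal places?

Let x1 = barrels of FCC naphtha, x2 = barrels of reformate, x3 = barrels of isomerate, x4 = barrels of light naphtha, x5 = barrels of ethanol, x6 = barrels of raffinate.
Minimize 158.28x1 + 177.32x2 + 115.38x3 + 134.36x4 + 135.97x5 + 117.7x6 s.t.:
  1.4x1 + 5.9x2 + 2.7x4 + 0.3x6 ≤ 7.5   (benzene volume)
  5.38x1 + 5.65x2 + 4.64x3 + 4.85x4 + 3.45x5 + 5.28x6 ≥ 10.89   (energy)
  88.5x1 + 96.8x2 + 90.8x3 + 68.8x4 + 117.8x5 + 64.2x6 ≥ 176.7   (octane-barrels)
  79x1 + 1x2 + 1x3 + 16x4 + 1x6 ≤ 94   (sulfur mass)
  x1, x2, x3, x4, x5, x6 ≥ 0.
The minimum-cost mix takes nothing from FCC naphtha, reformate, light naphtha, ethanol — only isomerate, raffinate. The energy and octane-barrels requirements are met with equality.
That vertex is x3 = 1.2881, x6 = 0.93053.
Cost = 115.38·1.2881 + 117.7·0.93053 = 258.1444.

$258.14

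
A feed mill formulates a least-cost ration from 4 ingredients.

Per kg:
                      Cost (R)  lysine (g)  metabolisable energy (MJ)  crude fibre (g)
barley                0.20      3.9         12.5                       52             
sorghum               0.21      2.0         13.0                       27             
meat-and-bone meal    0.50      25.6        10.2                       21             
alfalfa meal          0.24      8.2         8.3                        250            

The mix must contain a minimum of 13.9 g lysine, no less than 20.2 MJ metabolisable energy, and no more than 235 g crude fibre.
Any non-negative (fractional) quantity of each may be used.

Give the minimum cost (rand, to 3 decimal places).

Set it up as a linear program. Let x1 = kg of barley, x2 = kg of sorghum, x3 = kg of meat-and-bone meal, x4 = kg of alfalfa meal.
Minimise 0.2x1 + 0.21x2 + 0.5x3 + 0.24x4 subject to:
  3.9x1 + 2x2 + 25.6x3 + 8.2x4 ≥ 13.9   (lysine)
  12.5x1 + 13x2 + 10.2x3 + 8.3x4 ≥ 20.2   (metabolisable energy)
  52x1 + 27x2 + 21x3 + 250x4 ≤ 235   (crude fibre)
  x1, x2, x3, x4 ≥ 0.
The minimum-cost mix takes nothing from sorghum, alfalfa meal — only barley, meat-and-bone meal. Binding constraints: lysine and metabolisable energy.
So barley = 1.339 kg, meat-and-bone meal = 0.3389 kg.
Hence cost = 0.2·1.339 + 0.5·0.3389 = R0.43725.

R0.437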